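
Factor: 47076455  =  5^1 * 53^1*177647^1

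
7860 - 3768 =4092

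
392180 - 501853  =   - 109673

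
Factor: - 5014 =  - 2^1*23^1*109^1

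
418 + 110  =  528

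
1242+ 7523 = 8765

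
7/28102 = 7/28102 = 0.00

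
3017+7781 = 10798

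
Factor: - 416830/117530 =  - 571/161 = - 7^( - 1)*23^( - 1) * 571^1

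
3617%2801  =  816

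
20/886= 10/443=   0.02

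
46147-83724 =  - 37577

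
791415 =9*87935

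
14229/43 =14229/43  =  330.91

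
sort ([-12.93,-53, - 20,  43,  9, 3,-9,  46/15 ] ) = [-53,-20,-12.93 ,  -  9, 3, 46/15,9, 43 ]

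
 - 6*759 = -4554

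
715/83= 8 + 51/83= 8.61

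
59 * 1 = 59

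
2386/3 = 2386/3 = 795.33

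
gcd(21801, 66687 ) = 3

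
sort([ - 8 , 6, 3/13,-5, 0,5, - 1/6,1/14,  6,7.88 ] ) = [  -  8,-5, - 1/6,0,1/14,3/13 , 5,6,6,7.88 ]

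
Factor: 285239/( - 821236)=  -  2^( - 2)*13^( - 1)*17^( - 1)*151^1* 929^ ( - 1 )*1889^1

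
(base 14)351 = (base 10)659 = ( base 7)1631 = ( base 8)1223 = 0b1010010011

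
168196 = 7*24028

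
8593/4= 2148+1/4 = 2148.25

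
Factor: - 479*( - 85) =5^1*17^1* 479^1 = 40715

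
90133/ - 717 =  - 90133/717 = - 125.71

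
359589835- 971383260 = -611793425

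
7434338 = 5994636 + 1439702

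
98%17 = 13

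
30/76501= 30/76501 = 0.00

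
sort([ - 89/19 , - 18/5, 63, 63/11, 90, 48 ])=[ - 89/19, - 18/5,63/11,  48,  63,90] 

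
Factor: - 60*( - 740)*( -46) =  - 2^5*3^1*5^2*23^1*37^1=-2042400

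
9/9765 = 1/1085  =  0.00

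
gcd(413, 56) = 7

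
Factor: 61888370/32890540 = 6188837/3289054 = 2^( - 1 )*127^1 * 367^( -1 ) * 4481^ (-1) * 48731^1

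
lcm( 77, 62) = 4774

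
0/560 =0 = 0.00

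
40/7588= 10/1897=0.01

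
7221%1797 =33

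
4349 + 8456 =12805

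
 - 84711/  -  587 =84711/587 = 144.31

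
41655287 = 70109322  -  28454035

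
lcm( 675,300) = 2700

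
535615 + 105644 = 641259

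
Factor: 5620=2^2*5^1*281^1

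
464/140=116/35= 3.31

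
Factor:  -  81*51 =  - 4131 = - 3^5*17^1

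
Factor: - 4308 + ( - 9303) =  - 13611 = - 3^1*13^1*349^1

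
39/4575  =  13/1525 = 0.01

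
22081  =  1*22081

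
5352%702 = 438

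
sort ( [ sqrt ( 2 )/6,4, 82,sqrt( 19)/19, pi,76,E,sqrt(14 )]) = [ sqrt ( 19)/19, sqrt( 2) /6,E, pi, sqrt( 14), 4, 76, 82]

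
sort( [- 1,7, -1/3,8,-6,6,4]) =[ - 6, - 1,-1/3,  4 , 6,7, 8] 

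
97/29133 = 97/29133 = 0.00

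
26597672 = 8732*3046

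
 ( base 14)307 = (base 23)12k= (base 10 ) 595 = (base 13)36a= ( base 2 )1001010011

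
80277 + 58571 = 138848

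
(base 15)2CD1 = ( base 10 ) 9646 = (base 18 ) 1BDG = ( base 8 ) 22656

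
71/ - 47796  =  -1+47725/47796 = -0.00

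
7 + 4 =11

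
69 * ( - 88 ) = -6072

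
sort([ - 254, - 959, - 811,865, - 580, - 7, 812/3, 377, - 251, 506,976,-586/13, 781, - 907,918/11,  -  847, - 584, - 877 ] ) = [-959,  -  907,  -  877 , - 847,  -  811,-584, - 580, - 254, - 251, - 586/13, - 7,918/11 , 812/3,377,506,781,865, 976]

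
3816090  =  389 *9810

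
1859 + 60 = 1919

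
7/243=7/243=0.03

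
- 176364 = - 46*3834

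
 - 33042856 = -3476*9506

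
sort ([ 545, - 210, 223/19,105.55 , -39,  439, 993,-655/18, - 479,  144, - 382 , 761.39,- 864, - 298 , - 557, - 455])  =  [ - 864 , - 557, - 479,-455, - 382,-298, - 210,-39, - 655/18, 223/19,105.55, 144,439,545,761.39,993]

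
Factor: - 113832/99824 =- 837/734 =-2^( - 1)*3^3* 31^1 * 367^( - 1 )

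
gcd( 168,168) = 168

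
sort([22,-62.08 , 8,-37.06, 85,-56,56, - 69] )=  [-69 ,- 62.08 ,-56  , - 37.06 , 8,22, 56, 85]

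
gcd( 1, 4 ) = 1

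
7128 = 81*88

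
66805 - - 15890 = 82695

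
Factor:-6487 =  - 13^1*499^1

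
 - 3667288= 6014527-9681815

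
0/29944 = 0 = 0.00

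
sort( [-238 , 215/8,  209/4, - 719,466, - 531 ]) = [ -719,  -  531 , - 238,  215/8 , 209/4 , 466]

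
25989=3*8663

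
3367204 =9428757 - 6061553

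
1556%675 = 206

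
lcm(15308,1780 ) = 76540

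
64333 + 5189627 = 5253960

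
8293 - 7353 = 940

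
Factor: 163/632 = 2^(-3 )*79^ (-1 )*163^1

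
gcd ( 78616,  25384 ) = 8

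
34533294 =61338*563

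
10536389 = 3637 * 2897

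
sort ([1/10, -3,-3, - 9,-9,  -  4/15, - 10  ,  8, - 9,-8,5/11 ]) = [  -  10, - 9, -9, - 9, - 8,  -  3,- 3, - 4/15,1/10 , 5/11, 8 ] 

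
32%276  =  32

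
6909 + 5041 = 11950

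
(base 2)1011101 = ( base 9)113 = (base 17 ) 58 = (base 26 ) 3f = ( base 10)93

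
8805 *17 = 149685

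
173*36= 6228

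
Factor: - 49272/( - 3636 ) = 4106/303=2^1*3^ ( - 1 )*101^( - 1 )*2053^1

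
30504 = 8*3813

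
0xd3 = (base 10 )211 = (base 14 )111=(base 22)9d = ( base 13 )133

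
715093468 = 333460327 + 381633141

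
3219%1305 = 609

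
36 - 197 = -161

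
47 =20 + 27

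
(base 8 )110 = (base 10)72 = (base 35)22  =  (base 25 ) 2m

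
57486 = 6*9581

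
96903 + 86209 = 183112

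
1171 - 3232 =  - 2061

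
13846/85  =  13846/85   =  162.89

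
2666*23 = 61318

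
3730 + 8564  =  12294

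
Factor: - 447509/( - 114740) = 2^( - 2)*5^( - 1 )*5737^ ( - 1)*447509^1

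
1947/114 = 649/38 = 17.08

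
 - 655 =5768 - 6423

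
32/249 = 32/249 = 0.13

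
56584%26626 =3332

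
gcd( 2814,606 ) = 6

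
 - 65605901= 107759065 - 173364966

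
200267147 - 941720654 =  - 741453507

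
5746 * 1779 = 10222134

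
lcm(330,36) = 1980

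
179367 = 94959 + 84408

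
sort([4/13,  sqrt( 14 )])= [ 4/13,sqrt(14 )]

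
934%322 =290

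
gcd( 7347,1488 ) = 93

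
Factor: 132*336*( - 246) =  - 2^7 * 3^3 * 7^1*11^1 * 41^1  =  - 10910592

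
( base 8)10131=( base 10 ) 4185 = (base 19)BB5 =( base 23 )7km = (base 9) 5660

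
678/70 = 339/35 = 9.69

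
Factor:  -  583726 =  - 2^1*11^1*13^2*157^1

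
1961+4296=6257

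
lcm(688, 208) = 8944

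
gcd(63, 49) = 7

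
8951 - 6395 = 2556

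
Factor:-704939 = - 17^1*41467^1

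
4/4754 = 2/2377 = 0.00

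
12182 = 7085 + 5097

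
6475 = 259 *25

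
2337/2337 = 1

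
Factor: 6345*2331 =3^5 * 5^1*7^1*37^1*47^1= 14790195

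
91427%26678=11393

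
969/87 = 323/29 = 11.14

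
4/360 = 1/90  =  0.01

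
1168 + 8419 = 9587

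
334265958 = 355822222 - 21556264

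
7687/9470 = 7687/9470 = 0.81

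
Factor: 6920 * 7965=2^3 * 3^3 * 5^2*59^1 * 173^1 = 55117800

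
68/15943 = 68/15943 = 0.00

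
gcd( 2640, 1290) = 30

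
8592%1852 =1184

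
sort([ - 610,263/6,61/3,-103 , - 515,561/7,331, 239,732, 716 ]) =[ - 610,  -  515, - 103, 61/3,263/6,  561/7, 239,331,716,732] 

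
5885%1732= 689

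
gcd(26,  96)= 2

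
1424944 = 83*17168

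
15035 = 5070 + 9965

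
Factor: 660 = 2^2*3^1 * 5^1*11^1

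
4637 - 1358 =3279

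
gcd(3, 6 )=3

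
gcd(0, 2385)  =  2385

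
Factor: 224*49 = 10976=2^5*7^3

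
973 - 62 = 911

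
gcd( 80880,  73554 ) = 6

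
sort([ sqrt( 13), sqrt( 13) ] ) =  [sqrt( 13),sqrt (13)] 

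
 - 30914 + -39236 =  - 70150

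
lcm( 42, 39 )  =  546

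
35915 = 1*35915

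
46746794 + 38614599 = 85361393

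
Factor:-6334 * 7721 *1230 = -2^2*3^1*5^1*7^1*41^1*1103^1*3167^1 = -60152921220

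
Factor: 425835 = 3^2*5^1* 9463^1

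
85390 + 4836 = 90226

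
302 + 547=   849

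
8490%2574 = 768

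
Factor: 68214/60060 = 11369/10010=2^( - 1) *5^( - 1) * 7^( - 1)*11^( - 1)*13^( - 1)*11369^1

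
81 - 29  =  52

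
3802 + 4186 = 7988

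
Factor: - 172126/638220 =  - 2^( - 1)*3^( - 1)*5^ ( - 1)*11^(-1) * 89^1 =-  89/330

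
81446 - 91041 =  - 9595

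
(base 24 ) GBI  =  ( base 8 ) 22432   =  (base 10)9498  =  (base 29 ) b8f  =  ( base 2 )10010100011010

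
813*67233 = 54660429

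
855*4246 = 3630330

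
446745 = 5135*87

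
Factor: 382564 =2^2*7^1 *13^1*1051^1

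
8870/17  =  8870/17 = 521.76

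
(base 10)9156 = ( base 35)7GL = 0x23C4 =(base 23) h72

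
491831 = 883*557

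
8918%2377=1787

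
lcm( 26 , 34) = 442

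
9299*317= 2947783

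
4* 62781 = 251124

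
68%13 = 3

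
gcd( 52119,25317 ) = 9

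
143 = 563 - 420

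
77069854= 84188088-7118234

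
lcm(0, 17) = 0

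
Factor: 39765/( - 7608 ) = - 2^( - 3)*5^1 * 11^1  *  241^1*317^( - 1 ) = -13255/2536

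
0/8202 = 0 = 0.00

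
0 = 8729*0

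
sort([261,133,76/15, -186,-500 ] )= [-500, - 186, 76/15, 133, 261] 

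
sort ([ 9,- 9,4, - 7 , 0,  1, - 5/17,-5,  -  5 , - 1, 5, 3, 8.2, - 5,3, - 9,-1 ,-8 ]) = [-9,-9,-8, - 7,-5, - 5,-5 ,-1, - 1, - 5/17 , 0,1,3, 3, 4,5, 8.2, 9 ]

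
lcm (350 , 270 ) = 9450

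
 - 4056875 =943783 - 5000658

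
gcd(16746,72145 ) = 1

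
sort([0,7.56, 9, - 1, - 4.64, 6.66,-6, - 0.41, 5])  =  [ - 6, - 4.64,-1, - 0.41, 0 , 5,6.66,7.56,9]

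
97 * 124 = 12028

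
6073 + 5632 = 11705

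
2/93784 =1/46892 = 0.00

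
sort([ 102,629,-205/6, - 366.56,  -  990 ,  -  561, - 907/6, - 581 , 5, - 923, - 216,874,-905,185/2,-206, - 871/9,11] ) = [ - 990, - 923, - 905,-581, - 561,-366.56, - 216, - 206, - 907/6, - 871/9,-205/6, 5,11,  185/2,102, 629,874 ] 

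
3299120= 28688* 115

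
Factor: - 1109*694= -2^1*347^1 * 1109^1=- 769646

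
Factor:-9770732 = - 2^2*2442683^1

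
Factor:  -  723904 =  - 2^6 * 11311^1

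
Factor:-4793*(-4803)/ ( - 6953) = -3^1*17^( - 1)*409^( -1)*1601^1*4793^1= -23020779/6953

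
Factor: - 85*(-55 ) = 4675= 5^2*11^1 *17^1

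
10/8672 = 5/4336= 0.00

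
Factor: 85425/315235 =255/941 = 3^1*5^1*17^1*941^(-1) 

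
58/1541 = 58/1541 = 0.04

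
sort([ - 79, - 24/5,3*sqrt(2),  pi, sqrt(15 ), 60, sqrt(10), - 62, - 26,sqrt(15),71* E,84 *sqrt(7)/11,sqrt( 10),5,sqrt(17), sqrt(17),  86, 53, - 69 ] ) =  [ - 79,-69,-62,-26, - 24/5,pi, sqrt(10), sqrt(10),sqrt( 15 ),sqrt( 15),sqrt(17 ),sqrt( 17),3*  sqrt(2 ),5,  84*sqrt(7)/11, 53 , 60,  86, 71*E ] 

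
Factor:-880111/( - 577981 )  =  839^1*1049^1 *577981^( - 1 )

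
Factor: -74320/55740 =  - 2^2*3^( - 1) = -  4/3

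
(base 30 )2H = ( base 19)41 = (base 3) 2212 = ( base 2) 1001101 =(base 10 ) 77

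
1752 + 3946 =5698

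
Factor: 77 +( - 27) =50= 2^1 * 5^2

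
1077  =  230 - -847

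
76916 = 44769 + 32147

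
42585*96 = 4088160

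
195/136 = 1+ 59/136= 1.43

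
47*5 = 235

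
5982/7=854 + 4/7 = 854.57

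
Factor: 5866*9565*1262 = 70808661980 = 2^2*5^1*7^1 * 419^1*631^1  *1913^1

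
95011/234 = 95011/234 = 406.03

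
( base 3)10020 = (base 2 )1010111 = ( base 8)127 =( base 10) 87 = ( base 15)5c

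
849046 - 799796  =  49250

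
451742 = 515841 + -64099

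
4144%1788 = 568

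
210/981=70/327 = 0.21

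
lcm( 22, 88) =88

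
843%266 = 45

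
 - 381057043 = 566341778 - 947398821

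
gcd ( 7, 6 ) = 1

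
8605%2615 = 760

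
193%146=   47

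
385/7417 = 385/7417 = 0.05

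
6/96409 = 6/96409  =  0.00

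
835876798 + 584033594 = 1419910392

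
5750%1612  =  914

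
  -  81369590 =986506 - 82356096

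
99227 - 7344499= - 7245272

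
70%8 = 6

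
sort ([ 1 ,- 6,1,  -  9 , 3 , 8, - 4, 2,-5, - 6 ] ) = [-9, - 6, - 6, - 5 , - 4,1,1,2, 3,  8]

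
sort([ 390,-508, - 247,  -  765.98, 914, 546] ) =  [ -765.98, - 508, - 247,390,546 , 914]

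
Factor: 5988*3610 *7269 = 157131646920 = 2^3 *3^2*5^1 * 19^2*499^1 * 2423^1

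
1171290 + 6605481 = 7776771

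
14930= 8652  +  6278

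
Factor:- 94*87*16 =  - 130848 = - 2^5 * 3^1*29^1*47^1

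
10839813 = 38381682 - 27541869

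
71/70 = 71/70=1.01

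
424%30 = 4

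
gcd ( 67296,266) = 2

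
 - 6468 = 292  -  6760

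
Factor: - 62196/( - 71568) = 2^( - 2)*3^( - 1)*7^( - 1)*73^1 = 73/84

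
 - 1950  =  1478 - 3428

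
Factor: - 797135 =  - 5^1 * 131^1*1217^1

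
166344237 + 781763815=948108052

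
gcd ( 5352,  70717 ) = 1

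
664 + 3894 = 4558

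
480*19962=9581760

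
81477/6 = 27159/2 = 13579.50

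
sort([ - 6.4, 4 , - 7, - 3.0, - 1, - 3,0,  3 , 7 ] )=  [ - 7, - 6.4  ,  -  3.0, - 3 , - 1 , 0,  3,4,7]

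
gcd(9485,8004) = 1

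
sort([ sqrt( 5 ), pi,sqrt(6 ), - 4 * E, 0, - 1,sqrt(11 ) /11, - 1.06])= [ - 4*E, - 1.06, - 1,0,sqrt(11) /11,sqrt ( 5 ),sqrt(6) , pi]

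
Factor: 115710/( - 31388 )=-435/118 = - 2^( - 1 )*3^1*5^1*29^1 * 59^( - 1)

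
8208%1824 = 912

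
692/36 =19+2/9 = 19.22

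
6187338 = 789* 7842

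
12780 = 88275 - 75495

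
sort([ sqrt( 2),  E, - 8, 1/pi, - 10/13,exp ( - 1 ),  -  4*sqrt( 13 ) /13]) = [ - 8, - 4*sqrt( 13)/13, - 10/13, 1/pi , exp( - 1 ), sqrt(2 ),E ]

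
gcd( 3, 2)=1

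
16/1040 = 1/65 = 0.02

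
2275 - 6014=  -3739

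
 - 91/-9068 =91/9068= 0.01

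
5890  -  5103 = 787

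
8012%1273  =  374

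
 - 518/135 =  - 518/135=- 3.84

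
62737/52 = 1206 + 25/52 = 1206.48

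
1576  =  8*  197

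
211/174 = 1 + 37/174 = 1.21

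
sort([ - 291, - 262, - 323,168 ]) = [ - 323,-291, - 262, 168 ] 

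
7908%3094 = 1720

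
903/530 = 1  +  373/530 = 1.70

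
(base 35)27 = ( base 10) 77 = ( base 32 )2d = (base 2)1001101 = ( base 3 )2212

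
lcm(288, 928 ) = 8352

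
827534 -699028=128506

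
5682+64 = 5746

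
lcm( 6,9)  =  18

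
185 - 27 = 158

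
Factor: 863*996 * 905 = 777890940 = 2^2*3^1*5^1*83^1*181^1 *863^1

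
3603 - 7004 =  - 3401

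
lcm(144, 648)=1296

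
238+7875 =8113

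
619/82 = 619/82 = 7.55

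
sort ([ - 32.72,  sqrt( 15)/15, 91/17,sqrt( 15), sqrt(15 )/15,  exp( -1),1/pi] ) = [  -  32.72,sqrt( 15)/15,  sqrt(15 ) /15,  1/pi, exp (  -  1 ), sqrt( 15),91/17] 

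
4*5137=20548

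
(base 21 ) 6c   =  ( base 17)82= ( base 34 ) 42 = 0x8a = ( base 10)138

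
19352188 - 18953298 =398890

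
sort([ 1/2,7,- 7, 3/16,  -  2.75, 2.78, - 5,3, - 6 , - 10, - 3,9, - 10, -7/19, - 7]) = [ - 10,-10, - 7, - 7, - 6, - 5,- 3, - 2.75, - 7/19, 3/16, 1/2,2.78, 3, 7 , 9 ]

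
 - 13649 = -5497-8152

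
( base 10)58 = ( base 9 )64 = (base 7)112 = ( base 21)2g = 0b111010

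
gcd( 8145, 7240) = 905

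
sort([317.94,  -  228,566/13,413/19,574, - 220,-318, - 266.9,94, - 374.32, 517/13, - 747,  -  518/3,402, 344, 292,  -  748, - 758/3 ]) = [  -  748, - 747,  -  374.32, - 318, - 266.9, - 758/3, - 228, - 220,  -  518/3 , 413/19, 517/13, 566/13, 94, 292,317.94,344,  402,  574 ]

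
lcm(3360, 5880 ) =23520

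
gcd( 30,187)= 1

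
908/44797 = 908/44797 = 0.02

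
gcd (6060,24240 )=6060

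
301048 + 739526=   1040574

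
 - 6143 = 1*( - 6143)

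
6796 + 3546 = 10342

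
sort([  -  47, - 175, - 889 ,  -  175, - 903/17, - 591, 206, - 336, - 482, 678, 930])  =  [  -  889, - 591, - 482,-336 , - 175, - 175, - 903/17, - 47, 206,678, 930]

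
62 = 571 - 509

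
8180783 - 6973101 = 1207682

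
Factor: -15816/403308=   -  2^1*3^( - 1)*17^( - 1 ) = - 2/51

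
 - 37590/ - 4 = 9397 + 1/2 = 9397.50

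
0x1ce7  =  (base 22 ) f67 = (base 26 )aof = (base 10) 7399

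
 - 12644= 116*( - 109)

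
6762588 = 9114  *742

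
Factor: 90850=2^1*5^2*23^1*79^1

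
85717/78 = 1098 + 73/78 = 1098.94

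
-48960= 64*(-765)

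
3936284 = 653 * 6028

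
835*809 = 675515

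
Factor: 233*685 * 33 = 5266965 = 3^1*5^1*11^1  *137^1 * 233^1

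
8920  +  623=9543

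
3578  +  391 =3969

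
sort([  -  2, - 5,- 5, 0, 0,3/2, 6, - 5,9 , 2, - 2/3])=[-5, - 5,  -  5, - 2, - 2/3,0, 0, 3/2,2, 6,9]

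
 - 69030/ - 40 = 1725 + 3/4 = 1725.75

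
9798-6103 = 3695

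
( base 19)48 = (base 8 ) 124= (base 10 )84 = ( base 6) 220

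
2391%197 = 27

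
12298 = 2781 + 9517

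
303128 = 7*43304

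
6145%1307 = 917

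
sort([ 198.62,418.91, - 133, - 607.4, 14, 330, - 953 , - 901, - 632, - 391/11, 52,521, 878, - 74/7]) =[ - 953,-901 , - 632, - 607.4,  -  133, - 391/11, - 74/7,14,52,198.62, 330,418.91, 521, 878]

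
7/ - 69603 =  - 1 + 69596/69603 = - 0.00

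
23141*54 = 1249614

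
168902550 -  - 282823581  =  451726131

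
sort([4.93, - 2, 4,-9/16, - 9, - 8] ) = [-9 , - 8, - 2,-9/16, 4,  4.93]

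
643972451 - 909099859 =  - 265127408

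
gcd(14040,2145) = 195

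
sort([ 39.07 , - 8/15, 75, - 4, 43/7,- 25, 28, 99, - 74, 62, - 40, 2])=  [ - 74, - 40, - 25, - 4, - 8/15,2, 43/7, 28, 39.07,62,75, 99]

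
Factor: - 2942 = - 2^1*1471^1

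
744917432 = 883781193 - 138863761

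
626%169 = 119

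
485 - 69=416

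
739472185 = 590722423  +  148749762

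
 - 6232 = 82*( - 76 )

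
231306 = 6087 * 38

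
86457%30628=25201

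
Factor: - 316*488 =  - 2^5*61^1*79^1  =  - 154208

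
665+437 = 1102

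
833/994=119/142 = 0.84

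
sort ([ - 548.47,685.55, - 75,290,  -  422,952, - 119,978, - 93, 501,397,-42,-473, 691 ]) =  [ - 548.47,  -  473, - 422, - 119 , - 93,  -  75,-42,290,397,501,685.55,691,952, 978] 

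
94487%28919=7730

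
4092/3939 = 1 + 51/1313= 1.04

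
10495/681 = 10495/681 = 15.41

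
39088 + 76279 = 115367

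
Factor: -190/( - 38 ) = 5 = 5^1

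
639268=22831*28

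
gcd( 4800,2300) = 100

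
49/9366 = 7/1338 = 0.01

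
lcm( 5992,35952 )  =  35952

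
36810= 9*4090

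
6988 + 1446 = 8434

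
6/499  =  6/499 = 0.01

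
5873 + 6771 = 12644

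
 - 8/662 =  - 4/331 = - 0.01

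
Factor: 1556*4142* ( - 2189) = -2^3*11^1*19^1 * 109^1 * 199^1 * 389^1= - 14107999928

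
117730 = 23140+94590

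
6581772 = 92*71541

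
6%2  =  0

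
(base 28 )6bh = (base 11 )3862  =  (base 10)5029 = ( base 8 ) 11645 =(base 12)2ab1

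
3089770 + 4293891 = 7383661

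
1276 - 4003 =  - 2727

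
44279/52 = 851  +  27/52 =851.52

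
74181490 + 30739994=104921484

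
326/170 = 163/85 = 1.92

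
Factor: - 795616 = -2^5 * 23^2*47^1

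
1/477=1/477=0.00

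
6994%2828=1338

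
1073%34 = 19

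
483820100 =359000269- - 124819831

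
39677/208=39677/208 = 190.75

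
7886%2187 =1325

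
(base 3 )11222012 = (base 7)13364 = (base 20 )913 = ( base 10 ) 3623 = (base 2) 111000100111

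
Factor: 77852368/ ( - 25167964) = - 2^2*11^2*40213^1*6291991^( - 1)= - 19463092/6291991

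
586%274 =38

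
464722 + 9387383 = 9852105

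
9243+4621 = 13864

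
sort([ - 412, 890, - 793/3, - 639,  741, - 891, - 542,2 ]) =[ - 891, - 639, - 542, - 412, - 793/3,2,741,890] 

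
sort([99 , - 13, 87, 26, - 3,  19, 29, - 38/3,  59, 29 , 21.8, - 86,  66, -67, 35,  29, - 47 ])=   [  -  86, - 67, - 47 , -13, - 38/3, - 3, 19,21.8,26,29, 29, 29, 35,59,66, 87, 99]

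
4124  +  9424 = 13548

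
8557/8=1069 + 5/8= 1069.62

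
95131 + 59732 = 154863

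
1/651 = 1/651 = 0.00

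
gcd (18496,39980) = 4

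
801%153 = 36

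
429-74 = 355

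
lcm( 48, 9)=144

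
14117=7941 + 6176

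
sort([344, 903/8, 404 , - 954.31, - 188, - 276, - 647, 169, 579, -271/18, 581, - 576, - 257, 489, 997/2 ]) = [-954.31, - 647, - 576, - 276, -257, - 188,-271/18, 903/8, 169,344 , 404,489, 997/2,579, 581]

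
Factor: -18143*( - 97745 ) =1773387535 = 5^1 * 113^1*173^1*18143^1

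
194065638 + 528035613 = 722101251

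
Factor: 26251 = 26251^1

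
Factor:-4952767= - 4952767^1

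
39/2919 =13/973 = 0.01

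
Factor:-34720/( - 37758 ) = 2^4*3^( - 1)*5^1*29^ ( - 1 ) = 80/87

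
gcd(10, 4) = 2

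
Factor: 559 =13^1*43^1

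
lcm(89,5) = 445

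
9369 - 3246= 6123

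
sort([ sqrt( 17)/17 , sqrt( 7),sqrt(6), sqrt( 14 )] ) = [ sqrt (17)/17,sqrt( 6),sqrt(7), sqrt( 14 )]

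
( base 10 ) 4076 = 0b111111101100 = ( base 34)3HU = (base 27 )5fq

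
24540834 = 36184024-11643190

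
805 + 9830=10635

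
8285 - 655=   7630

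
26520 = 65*408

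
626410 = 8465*74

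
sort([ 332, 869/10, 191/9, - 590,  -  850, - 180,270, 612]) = [ - 850,-590, - 180,191/9,869/10,270, 332,612]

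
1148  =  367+781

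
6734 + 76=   6810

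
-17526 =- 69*254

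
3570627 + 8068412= 11639039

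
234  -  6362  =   - 6128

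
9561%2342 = 193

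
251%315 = 251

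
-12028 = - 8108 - 3920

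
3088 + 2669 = 5757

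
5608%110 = 108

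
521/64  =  521/64 = 8.14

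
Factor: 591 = 3^1*197^1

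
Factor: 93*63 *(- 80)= - 468720= -  2^4 *3^3*5^1 * 7^1*31^1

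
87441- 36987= 50454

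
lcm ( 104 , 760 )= 9880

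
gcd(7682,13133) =23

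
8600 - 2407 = 6193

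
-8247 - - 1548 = - 6699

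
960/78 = 160/13 = 12.31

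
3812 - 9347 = -5535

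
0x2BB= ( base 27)po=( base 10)699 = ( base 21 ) 1C6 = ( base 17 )272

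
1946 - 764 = 1182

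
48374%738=404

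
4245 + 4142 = 8387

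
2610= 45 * 58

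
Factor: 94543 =94543^1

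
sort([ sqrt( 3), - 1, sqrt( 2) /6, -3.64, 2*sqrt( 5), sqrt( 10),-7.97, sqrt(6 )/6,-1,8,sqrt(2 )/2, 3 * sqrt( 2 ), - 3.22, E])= [ - 7.97, -3.64, - 3.22, - 1 , - 1,sqrt( 2)/6, sqrt ( 6)/6,sqrt( 2 )/2, sqrt( 3)  ,  E, sqrt(10), 3*sqrt( 2 ) , 2*sqrt( 5), 8] 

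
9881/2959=3 + 1004/2959= 3.34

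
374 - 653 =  - 279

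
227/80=227/80  =  2.84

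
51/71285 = 51/71285 = 0.00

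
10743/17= 631  +  16/17 = 631.94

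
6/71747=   6/71747 =0.00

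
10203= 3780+6423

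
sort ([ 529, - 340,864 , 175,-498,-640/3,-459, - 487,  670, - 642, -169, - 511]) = [ - 642 ,-511, - 498,-487,-459, - 340,  -  640/3,  -  169 , 175, 529, 670, 864] 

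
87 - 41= 46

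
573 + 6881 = 7454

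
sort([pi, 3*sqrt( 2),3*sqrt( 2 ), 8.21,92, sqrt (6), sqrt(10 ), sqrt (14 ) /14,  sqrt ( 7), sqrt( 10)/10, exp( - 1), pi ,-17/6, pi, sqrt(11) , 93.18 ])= [ - 17/6, sqrt(14 )/14, sqrt(  10)/10,exp( - 1 ), sqrt(6), sqrt(7),pi, pi,  pi, sqrt(10), sqrt(11), 3 * sqrt( 2), 3  *sqrt ( 2), 8.21, 92, 93.18]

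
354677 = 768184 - 413507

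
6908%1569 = 632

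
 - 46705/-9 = 46705/9 =5189.44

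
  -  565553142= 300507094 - 866060236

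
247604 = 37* 6692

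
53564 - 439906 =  - 386342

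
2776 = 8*347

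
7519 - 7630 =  - 111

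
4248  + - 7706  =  -3458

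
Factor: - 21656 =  - 2^3*2707^1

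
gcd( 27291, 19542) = 3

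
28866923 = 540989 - -28325934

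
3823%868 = 351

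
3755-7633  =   - 3878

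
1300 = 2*650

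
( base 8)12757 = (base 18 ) H5H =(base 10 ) 5615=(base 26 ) 87P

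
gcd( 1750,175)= 175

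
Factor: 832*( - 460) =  - 2^8*5^1*13^1*23^1 = - 382720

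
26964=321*84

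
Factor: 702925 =5^2 * 31^1*907^1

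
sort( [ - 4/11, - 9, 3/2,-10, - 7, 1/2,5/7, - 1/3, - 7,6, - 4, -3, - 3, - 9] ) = [ - 10, - 9, - 9, - 7, - 7, - 4, - 3, - 3, - 4/11,-1/3,1/2,5/7,  3/2,6] 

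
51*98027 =4999377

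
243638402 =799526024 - 555887622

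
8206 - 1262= 6944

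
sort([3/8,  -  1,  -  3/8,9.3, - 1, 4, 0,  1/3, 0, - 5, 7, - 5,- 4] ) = [ - 5,  -  5 , - 4, - 1, - 1, - 3/8, 0, 0, 1/3, 3/8, 4,  7, 9.3]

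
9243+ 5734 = 14977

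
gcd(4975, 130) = 5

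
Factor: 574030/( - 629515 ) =  -  2^1*419^1*919^( - 1)=- 838/919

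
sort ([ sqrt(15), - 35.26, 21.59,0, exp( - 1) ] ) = [ - 35.26,0,exp (-1),sqrt(15), 21.59 ]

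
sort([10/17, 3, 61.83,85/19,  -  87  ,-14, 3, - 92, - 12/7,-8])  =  [ - 92,-87, - 14,-8,  -  12/7,  10/17, 3, 3,85/19,61.83 ] 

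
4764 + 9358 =14122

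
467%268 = 199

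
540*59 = 31860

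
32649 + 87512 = 120161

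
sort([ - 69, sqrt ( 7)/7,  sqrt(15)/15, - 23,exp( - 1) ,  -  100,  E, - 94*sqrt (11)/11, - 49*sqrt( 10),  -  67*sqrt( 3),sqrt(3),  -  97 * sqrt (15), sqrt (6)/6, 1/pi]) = [ - 97*sqrt( 15), - 49* sqrt( 10), - 67*sqrt( 3), - 100,- 69, - 94*sqrt( 11 ) /11, - 23, sqrt( 15 ) /15,1/pi, exp ( - 1 ), sqrt( 7)/7,  sqrt(6) /6,sqrt( 3), E ]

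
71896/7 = 71896/7 = 10270.86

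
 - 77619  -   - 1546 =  - 76073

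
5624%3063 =2561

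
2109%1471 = 638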